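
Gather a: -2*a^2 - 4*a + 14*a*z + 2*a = -2*a^2 + a*(14*z - 2)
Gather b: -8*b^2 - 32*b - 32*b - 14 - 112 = -8*b^2 - 64*b - 126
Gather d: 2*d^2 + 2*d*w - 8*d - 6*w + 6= 2*d^2 + d*(2*w - 8) - 6*w + 6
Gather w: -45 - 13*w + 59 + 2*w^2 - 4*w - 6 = 2*w^2 - 17*w + 8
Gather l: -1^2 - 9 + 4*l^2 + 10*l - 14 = 4*l^2 + 10*l - 24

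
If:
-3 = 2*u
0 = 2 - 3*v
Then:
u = -3/2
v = 2/3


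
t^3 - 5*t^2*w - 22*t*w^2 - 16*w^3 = (t - 8*w)*(t + w)*(t + 2*w)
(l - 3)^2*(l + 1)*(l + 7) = l^4 + 2*l^3 - 32*l^2 + 30*l + 63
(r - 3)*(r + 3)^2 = r^3 + 3*r^2 - 9*r - 27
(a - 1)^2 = a^2 - 2*a + 1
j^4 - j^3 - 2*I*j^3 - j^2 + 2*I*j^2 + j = j*(j - 1)*(j - I)^2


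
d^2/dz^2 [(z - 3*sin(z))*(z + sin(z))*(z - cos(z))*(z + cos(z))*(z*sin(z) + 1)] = -z^5*sin(z) + 8*z^4*sin(z)^2 + 10*z^4*cos(z) - 4*z^4 + 18*z^3*sin(z)^3 - 32*z^3*sin(z)*cos(z) + 11*z^3*sin(z) + 32*z^2*sin(z)^4 - 36*z^2*sin(z)^2*cos(z) - 48*z^2*sin(z)^2 - 18*z^2*cos(z) + 12*z^2 + 75*z*sin(z)^5 - 32*z*sin(z)^3*cos(z) - 81*z*sin(z)^3 - 14*z*sin(z) - 30*sin(z)^4*cos(z) + 44*sin(z)^4 + 6*sin(z)^2*cos(z) - 48*sin(z)^2 + 4*cos(z) + 4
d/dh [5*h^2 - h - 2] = 10*h - 1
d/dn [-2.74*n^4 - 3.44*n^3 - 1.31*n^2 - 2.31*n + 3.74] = -10.96*n^3 - 10.32*n^2 - 2.62*n - 2.31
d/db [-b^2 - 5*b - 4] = -2*b - 5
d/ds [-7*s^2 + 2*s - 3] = 2 - 14*s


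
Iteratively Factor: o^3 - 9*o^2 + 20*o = (o)*(o^2 - 9*o + 20) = o*(o - 5)*(o - 4)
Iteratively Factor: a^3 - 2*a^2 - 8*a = (a - 4)*(a^2 + 2*a) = a*(a - 4)*(a + 2)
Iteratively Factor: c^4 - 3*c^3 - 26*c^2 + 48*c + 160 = (c + 4)*(c^3 - 7*c^2 + 2*c + 40) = (c - 5)*(c + 4)*(c^2 - 2*c - 8) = (c - 5)*(c - 4)*(c + 4)*(c + 2)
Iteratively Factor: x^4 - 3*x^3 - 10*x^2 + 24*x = (x - 4)*(x^3 + x^2 - 6*x) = (x - 4)*(x + 3)*(x^2 - 2*x) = (x - 4)*(x - 2)*(x + 3)*(x)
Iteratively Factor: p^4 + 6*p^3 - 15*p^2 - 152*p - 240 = (p + 4)*(p^3 + 2*p^2 - 23*p - 60) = (p + 4)^2*(p^2 - 2*p - 15) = (p + 3)*(p + 4)^2*(p - 5)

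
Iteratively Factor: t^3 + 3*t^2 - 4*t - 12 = (t + 3)*(t^2 - 4) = (t + 2)*(t + 3)*(t - 2)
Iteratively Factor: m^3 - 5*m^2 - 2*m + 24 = (m + 2)*(m^2 - 7*m + 12) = (m - 3)*(m + 2)*(m - 4)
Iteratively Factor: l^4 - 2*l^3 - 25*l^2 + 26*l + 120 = (l - 5)*(l^3 + 3*l^2 - 10*l - 24) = (l - 5)*(l - 3)*(l^2 + 6*l + 8) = (l - 5)*(l - 3)*(l + 4)*(l + 2)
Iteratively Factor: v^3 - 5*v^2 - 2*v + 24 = (v - 4)*(v^2 - v - 6) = (v - 4)*(v - 3)*(v + 2)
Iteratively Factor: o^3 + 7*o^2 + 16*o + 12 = (o + 2)*(o^2 + 5*o + 6) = (o + 2)^2*(o + 3)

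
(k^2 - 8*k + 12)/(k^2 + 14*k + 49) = (k^2 - 8*k + 12)/(k^2 + 14*k + 49)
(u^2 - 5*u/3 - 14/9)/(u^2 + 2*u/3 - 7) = (u + 2/3)/(u + 3)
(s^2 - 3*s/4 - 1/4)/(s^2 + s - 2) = (s + 1/4)/(s + 2)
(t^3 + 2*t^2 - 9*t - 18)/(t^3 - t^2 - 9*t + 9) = (t + 2)/(t - 1)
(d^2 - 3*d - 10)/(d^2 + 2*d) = (d - 5)/d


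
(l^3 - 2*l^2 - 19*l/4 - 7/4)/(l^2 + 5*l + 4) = (l^2 - 3*l - 7/4)/(l + 4)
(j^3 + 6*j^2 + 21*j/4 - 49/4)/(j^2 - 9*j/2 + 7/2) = (4*j^2 + 28*j + 49)/(2*(2*j - 7))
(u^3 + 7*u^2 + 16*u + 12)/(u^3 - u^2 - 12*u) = (u^2 + 4*u + 4)/(u*(u - 4))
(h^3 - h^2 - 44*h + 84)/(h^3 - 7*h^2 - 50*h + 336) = (h - 2)/(h - 8)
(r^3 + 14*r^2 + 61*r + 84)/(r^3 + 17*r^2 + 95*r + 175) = (r^2 + 7*r + 12)/(r^2 + 10*r + 25)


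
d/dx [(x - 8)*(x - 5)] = 2*x - 13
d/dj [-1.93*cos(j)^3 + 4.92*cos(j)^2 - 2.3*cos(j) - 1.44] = (5.79*cos(j)^2 - 9.84*cos(j) + 2.3)*sin(j)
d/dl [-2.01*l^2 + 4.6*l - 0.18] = 4.6 - 4.02*l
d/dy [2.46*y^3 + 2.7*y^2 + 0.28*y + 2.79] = 7.38*y^2 + 5.4*y + 0.28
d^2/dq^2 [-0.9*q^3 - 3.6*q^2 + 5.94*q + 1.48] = -5.4*q - 7.2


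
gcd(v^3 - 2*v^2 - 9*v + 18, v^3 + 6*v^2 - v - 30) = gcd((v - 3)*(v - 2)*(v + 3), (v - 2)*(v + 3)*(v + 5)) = v^2 + v - 6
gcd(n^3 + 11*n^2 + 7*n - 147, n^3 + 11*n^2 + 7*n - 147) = n^3 + 11*n^2 + 7*n - 147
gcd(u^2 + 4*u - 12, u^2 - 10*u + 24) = 1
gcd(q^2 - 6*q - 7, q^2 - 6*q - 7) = q^2 - 6*q - 7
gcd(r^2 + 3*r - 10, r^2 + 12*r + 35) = r + 5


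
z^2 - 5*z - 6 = (z - 6)*(z + 1)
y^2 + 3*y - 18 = (y - 3)*(y + 6)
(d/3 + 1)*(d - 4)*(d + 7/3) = d^3/3 + 4*d^2/9 - 43*d/9 - 28/3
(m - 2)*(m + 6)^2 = m^3 + 10*m^2 + 12*m - 72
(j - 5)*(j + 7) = j^2 + 2*j - 35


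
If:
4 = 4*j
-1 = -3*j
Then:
No Solution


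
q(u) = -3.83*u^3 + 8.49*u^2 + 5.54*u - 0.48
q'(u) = -11.49*u^2 + 16.98*u + 5.54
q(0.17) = 0.69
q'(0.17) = 8.09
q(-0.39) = -1.12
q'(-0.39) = -2.83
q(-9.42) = 3902.19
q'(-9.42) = -1173.99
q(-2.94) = 153.95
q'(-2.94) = -143.70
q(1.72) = 14.68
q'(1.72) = 0.75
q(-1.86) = 43.23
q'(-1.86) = -65.79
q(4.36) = -132.37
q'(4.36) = -138.85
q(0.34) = 2.23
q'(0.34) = 9.98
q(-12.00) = 7773.84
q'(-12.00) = -1852.78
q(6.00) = -488.88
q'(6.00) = -306.22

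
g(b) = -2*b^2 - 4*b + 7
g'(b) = -4*b - 4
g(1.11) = 0.10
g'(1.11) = -8.44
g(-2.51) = 4.44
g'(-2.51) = 6.04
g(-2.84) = 2.23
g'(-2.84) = 7.36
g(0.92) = 1.63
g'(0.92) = -7.68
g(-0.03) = 7.12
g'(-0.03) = -3.88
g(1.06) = 0.51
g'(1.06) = -8.24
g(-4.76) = -19.28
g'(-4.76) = 15.04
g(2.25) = -12.12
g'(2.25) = -13.00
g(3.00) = -23.00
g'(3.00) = -16.00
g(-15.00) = -383.00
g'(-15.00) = 56.00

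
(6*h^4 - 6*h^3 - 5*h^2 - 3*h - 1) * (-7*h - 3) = -42*h^5 + 24*h^4 + 53*h^3 + 36*h^2 + 16*h + 3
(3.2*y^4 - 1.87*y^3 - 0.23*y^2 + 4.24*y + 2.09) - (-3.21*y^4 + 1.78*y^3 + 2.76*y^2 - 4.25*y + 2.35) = 6.41*y^4 - 3.65*y^3 - 2.99*y^2 + 8.49*y - 0.26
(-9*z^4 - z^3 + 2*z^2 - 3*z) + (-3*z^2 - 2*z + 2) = -9*z^4 - z^3 - z^2 - 5*z + 2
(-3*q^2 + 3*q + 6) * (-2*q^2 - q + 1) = 6*q^4 - 3*q^3 - 18*q^2 - 3*q + 6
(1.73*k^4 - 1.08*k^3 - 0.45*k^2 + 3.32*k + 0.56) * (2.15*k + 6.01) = 3.7195*k^5 + 8.0753*k^4 - 7.4583*k^3 + 4.4335*k^2 + 21.1572*k + 3.3656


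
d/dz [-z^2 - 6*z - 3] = -2*z - 6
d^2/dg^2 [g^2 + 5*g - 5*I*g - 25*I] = 2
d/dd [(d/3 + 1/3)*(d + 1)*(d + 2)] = (d + 1)*(3*d + 5)/3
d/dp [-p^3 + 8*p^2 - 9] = p*(16 - 3*p)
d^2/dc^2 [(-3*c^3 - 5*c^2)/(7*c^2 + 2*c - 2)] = 4*(8*c^3 - 87*c^2 - 18*c - 10)/(343*c^6 + 294*c^5 - 210*c^4 - 160*c^3 + 60*c^2 + 24*c - 8)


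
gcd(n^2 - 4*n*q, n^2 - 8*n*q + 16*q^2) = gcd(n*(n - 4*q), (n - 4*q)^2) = -n + 4*q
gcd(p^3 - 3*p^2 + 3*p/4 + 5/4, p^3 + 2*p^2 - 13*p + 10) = p - 1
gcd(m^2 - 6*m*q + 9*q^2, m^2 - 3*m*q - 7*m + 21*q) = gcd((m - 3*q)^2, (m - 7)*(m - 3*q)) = -m + 3*q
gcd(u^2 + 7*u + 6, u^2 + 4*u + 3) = u + 1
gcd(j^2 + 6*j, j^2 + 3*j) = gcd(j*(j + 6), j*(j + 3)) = j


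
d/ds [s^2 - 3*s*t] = 2*s - 3*t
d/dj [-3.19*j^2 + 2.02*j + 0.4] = 2.02 - 6.38*j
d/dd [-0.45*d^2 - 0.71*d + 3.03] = -0.9*d - 0.71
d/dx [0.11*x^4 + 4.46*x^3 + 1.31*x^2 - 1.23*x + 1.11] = 0.44*x^3 + 13.38*x^2 + 2.62*x - 1.23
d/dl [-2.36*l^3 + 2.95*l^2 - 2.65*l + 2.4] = -7.08*l^2 + 5.9*l - 2.65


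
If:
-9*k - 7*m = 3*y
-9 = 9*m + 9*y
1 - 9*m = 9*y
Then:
No Solution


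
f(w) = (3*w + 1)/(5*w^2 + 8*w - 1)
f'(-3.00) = -0.29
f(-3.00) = -0.40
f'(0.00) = -11.00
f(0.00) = -1.00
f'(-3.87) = -0.11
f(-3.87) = -0.25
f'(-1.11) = -1.33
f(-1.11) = 0.63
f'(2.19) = -0.06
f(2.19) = 0.19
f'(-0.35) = -0.92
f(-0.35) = 0.02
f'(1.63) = -0.10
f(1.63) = 0.23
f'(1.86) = -0.08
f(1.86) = 0.21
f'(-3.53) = -0.15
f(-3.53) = -0.29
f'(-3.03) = -0.28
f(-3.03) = -0.39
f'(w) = (-10*w - 8)*(3*w + 1)/(5*w^2 + 8*w - 1)^2 + 3/(5*w^2 + 8*w - 1)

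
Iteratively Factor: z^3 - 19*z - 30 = (z - 5)*(z^2 + 5*z + 6) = (z - 5)*(z + 2)*(z + 3)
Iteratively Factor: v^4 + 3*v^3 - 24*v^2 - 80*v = (v + 4)*(v^3 - v^2 - 20*v) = v*(v + 4)*(v^2 - v - 20) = v*(v + 4)^2*(v - 5)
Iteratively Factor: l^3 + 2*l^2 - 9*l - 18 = (l + 3)*(l^2 - l - 6) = (l - 3)*(l + 3)*(l + 2)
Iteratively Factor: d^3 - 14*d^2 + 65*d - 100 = (d - 5)*(d^2 - 9*d + 20) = (d - 5)^2*(d - 4)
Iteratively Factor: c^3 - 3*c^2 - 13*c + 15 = (c + 3)*(c^2 - 6*c + 5) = (c - 5)*(c + 3)*(c - 1)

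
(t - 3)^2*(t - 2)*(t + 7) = t^4 - t^3 - 35*t^2 + 129*t - 126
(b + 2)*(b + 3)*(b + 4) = b^3 + 9*b^2 + 26*b + 24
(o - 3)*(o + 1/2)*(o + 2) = o^3 - o^2/2 - 13*o/2 - 3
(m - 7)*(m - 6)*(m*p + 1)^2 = m^4*p^2 - 13*m^3*p^2 + 2*m^3*p + 42*m^2*p^2 - 26*m^2*p + m^2 + 84*m*p - 13*m + 42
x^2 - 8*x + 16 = (x - 4)^2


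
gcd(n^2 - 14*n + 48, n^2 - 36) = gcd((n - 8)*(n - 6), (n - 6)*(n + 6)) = n - 6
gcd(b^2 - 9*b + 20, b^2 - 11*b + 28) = b - 4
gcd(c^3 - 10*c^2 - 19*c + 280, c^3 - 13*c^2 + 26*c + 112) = c^2 - 15*c + 56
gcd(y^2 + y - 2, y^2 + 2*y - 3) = y - 1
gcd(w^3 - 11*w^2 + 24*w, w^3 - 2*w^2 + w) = w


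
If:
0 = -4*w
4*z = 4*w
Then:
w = 0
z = 0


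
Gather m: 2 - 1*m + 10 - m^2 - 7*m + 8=-m^2 - 8*m + 20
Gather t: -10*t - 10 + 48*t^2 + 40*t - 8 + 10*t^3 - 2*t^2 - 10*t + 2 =10*t^3 + 46*t^2 + 20*t - 16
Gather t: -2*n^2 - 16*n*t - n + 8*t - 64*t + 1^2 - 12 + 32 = -2*n^2 - n + t*(-16*n - 56) + 21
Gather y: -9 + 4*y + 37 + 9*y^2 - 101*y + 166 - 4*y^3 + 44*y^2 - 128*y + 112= -4*y^3 + 53*y^2 - 225*y + 306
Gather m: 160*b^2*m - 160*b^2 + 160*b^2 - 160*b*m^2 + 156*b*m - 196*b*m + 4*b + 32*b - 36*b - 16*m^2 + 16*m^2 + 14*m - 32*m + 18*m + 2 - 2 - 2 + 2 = -160*b*m^2 + m*(160*b^2 - 40*b)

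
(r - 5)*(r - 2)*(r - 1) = r^3 - 8*r^2 + 17*r - 10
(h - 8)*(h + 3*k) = h^2 + 3*h*k - 8*h - 24*k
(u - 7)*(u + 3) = u^2 - 4*u - 21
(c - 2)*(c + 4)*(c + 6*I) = c^3 + 2*c^2 + 6*I*c^2 - 8*c + 12*I*c - 48*I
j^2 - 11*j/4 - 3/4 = (j - 3)*(j + 1/4)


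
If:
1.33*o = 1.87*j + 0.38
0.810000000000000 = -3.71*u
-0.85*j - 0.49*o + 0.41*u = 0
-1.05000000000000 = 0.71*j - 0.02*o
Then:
No Solution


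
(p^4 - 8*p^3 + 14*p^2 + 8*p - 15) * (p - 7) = p^5 - 15*p^4 + 70*p^3 - 90*p^2 - 71*p + 105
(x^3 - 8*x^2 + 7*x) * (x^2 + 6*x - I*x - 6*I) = x^5 - 2*x^4 - I*x^4 - 41*x^3 + 2*I*x^3 + 42*x^2 + 41*I*x^2 - 42*I*x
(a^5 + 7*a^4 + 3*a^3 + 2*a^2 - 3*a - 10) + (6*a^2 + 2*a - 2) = a^5 + 7*a^4 + 3*a^3 + 8*a^2 - a - 12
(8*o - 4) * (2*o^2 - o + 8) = 16*o^3 - 16*o^2 + 68*o - 32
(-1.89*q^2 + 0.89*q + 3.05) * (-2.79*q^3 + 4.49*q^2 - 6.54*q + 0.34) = 5.2731*q^5 - 10.9692*q^4 + 7.8472*q^3 + 7.2313*q^2 - 19.6444*q + 1.037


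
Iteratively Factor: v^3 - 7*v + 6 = (v - 2)*(v^2 + 2*v - 3) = (v - 2)*(v - 1)*(v + 3)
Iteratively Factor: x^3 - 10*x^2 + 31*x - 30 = (x - 5)*(x^2 - 5*x + 6) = (x - 5)*(x - 2)*(x - 3)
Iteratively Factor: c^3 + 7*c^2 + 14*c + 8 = (c + 2)*(c^2 + 5*c + 4) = (c + 2)*(c + 4)*(c + 1)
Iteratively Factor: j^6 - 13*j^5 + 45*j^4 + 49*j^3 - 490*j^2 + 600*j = (j)*(j^5 - 13*j^4 + 45*j^3 + 49*j^2 - 490*j + 600) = j*(j - 2)*(j^4 - 11*j^3 + 23*j^2 + 95*j - 300) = j*(j - 4)*(j - 2)*(j^3 - 7*j^2 - 5*j + 75) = j*(j - 4)*(j - 2)*(j + 3)*(j^2 - 10*j + 25) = j*(j - 5)*(j - 4)*(j - 2)*(j + 3)*(j - 5)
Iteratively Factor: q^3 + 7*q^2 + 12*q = (q + 4)*(q^2 + 3*q) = q*(q + 4)*(q + 3)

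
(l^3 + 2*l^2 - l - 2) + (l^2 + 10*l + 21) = l^3 + 3*l^2 + 9*l + 19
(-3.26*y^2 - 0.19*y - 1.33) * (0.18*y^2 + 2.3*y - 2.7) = -0.5868*y^4 - 7.5322*y^3 + 8.1256*y^2 - 2.546*y + 3.591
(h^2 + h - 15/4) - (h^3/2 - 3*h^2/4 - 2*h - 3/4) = -h^3/2 + 7*h^2/4 + 3*h - 3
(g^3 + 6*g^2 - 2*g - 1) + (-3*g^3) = -2*g^3 + 6*g^2 - 2*g - 1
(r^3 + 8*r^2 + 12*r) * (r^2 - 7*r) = r^5 + r^4 - 44*r^3 - 84*r^2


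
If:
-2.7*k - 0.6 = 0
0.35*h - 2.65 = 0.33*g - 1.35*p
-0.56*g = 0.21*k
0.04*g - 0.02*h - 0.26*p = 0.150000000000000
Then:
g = 0.08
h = 13.97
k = -0.22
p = -1.64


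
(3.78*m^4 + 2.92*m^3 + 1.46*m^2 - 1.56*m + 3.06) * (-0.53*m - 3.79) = -2.0034*m^5 - 15.8738*m^4 - 11.8406*m^3 - 4.7066*m^2 + 4.2906*m - 11.5974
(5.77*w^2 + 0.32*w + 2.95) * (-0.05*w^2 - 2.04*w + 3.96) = -0.2885*w^4 - 11.7868*w^3 + 22.0489*w^2 - 4.7508*w + 11.682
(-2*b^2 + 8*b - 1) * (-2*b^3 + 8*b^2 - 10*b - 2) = 4*b^5 - 32*b^4 + 86*b^3 - 84*b^2 - 6*b + 2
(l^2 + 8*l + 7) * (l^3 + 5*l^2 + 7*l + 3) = l^5 + 13*l^4 + 54*l^3 + 94*l^2 + 73*l + 21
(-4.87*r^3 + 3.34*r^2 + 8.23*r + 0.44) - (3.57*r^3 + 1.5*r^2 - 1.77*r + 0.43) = -8.44*r^3 + 1.84*r^2 + 10.0*r + 0.01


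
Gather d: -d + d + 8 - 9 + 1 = 0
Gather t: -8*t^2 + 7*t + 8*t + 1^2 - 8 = -8*t^2 + 15*t - 7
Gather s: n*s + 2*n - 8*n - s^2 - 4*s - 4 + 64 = -6*n - s^2 + s*(n - 4) + 60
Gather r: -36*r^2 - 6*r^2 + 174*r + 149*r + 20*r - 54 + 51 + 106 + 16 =-42*r^2 + 343*r + 119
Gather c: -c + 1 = 1 - c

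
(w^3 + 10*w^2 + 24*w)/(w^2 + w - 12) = w*(w + 6)/(w - 3)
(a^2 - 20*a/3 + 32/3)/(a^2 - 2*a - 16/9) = 3*(a - 4)/(3*a + 2)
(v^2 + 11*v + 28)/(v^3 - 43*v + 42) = (v + 4)/(v^2 - 7*v + 6)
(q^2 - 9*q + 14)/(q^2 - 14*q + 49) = (q - 2)/(q - 7)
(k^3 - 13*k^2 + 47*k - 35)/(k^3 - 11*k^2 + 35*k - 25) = (k - 7)/(k - 5)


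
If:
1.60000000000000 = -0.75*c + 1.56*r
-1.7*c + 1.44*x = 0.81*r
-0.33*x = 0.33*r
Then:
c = -0.83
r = 0.63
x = -0.63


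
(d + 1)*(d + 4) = d^2 + 5*d + 4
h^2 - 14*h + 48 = (h - 8)*(h - 6)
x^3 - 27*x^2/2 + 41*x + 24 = (x - 8)*(x - 6)*(x + 1/2)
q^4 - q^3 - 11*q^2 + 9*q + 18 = (q - 3)*(q - 2)*(q + 1)*(q + 3)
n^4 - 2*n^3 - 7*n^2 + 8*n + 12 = (n - 3)*(n - 2)*(n + 1)*(n + 2)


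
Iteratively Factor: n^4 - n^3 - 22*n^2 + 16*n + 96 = (n - 4)*(n^3 + 3*n^2 - 10*n - 24) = (n - 4)*(n - 3)*(n^2 + 6*n + 8) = (n - 4)*(n - 3)*(n + 2)*(n + 4)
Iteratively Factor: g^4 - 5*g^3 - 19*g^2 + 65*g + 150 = (g - 5)*(g^3 - 19*g - 30) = (g - 5)^2*(g^2 + 5*g + 6) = (g - 5)^2*(g + 2)*(g + 3)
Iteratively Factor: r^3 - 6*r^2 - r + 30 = (r - 5)*(r^2 - r - 6) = (r - 5)*(r + 2)*(r - 3)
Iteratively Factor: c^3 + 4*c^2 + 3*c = (c + 3)*(c^2 + c) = c*(c + 3)*(c + 1)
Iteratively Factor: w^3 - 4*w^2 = (w)*(w^2 - 4*w) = w*(w - 4)*(w)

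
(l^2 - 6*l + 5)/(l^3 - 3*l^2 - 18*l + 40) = (l - 1)/(l^2 + 2*l - 8)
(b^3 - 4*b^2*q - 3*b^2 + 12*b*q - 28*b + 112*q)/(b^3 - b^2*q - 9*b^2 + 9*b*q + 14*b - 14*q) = (-b^2 + 4*b*q - 4*b + 16*q)/(-b^2 + b*q + 2*b - 2*q)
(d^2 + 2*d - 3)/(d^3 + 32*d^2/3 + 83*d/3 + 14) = 3*(d - 1)/(3*d^2 + 23*d + 14)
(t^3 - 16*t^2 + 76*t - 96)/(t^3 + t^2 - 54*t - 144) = (t^2 - 8*t + 12)/(t^2 + 9*t + 18)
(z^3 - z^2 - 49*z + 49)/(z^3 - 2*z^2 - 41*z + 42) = (z + 7)/(z + 6)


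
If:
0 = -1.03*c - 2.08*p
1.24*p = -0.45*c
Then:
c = 0.00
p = 0.00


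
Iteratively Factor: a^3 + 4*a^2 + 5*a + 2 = (a + 1)*(a^2 + 3*a + 2) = (a + 1)^2*(a + 2)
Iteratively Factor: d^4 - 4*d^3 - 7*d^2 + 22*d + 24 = (d + 1)*(d^3 - 5*d^2 - 2*d + 24) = (d + 1)*(d + 2)*(d^2 - 7*d + 12) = (d - 3)*(d + 1)*(d + 2)*(d - 4)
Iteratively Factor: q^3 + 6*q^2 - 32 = (q + 4)*(q^2 + 2*q - 8) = (q + 4)^2*(q - 2)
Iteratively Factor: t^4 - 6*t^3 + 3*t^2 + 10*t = (t - 2)*(t^3 - 4*t^2 - 5*t) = t*(t - 2)*(t^2 - 4*t - 5) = t*(t - 5)*(t - 2)*(t + 1)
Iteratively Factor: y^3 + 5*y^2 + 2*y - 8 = (y + 2)*(y^2 + 3*y - 4) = (y + 2)*(y + 4)*(y - 1)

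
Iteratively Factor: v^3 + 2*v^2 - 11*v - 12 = (v + 1)*(v^2 + v - 12) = (v + 1)*(v + 4)*(v - 3)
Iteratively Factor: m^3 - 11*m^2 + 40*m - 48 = (m - 4)*(m^2 - 7*m + 12) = (m - 4)^2*(m - 3)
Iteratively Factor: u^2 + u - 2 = (u + 2)*(u - 1)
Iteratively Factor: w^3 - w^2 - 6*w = (w)*(w^2 - w - 6) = w*(w - 3)*(w + 2)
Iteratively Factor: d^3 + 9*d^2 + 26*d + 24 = (d + 2)*(d^2 + 7*d + 12) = (d + 2)*(d + 4)*(d + 3)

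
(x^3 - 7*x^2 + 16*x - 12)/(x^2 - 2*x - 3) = (x^2 - 4*x + 4)/(x + 1)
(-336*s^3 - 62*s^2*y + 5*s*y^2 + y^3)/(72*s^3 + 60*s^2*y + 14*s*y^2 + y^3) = (-56*s^2 - s*y + y^2)/(12*s^2 + 8*s*y + y^2)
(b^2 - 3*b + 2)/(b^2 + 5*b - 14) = (b - 1)/(b + 7)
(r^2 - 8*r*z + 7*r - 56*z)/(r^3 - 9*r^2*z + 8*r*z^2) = (-r - 7)/(r*(-r + z))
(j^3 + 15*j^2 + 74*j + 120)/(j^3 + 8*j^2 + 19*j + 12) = (j^2 + 11*j + 30)/(j^2 + 4*j + 3)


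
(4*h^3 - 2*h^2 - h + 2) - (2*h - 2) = 4*h^3 - 2*h^2 - 3*h + 4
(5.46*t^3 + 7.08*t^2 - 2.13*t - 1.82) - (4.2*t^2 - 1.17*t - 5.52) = 5.46*t^3 + 2.88*t^2 - 0.96*t + 3.7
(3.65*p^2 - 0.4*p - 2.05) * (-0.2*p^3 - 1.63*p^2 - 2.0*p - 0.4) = -0.73*p^5 - 5.8695*p^4 - 6.238*p^3 + 2.6815*p^2 + 4.26*p + 0.82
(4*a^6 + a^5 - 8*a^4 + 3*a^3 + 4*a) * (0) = 0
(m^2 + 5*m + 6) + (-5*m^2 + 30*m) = -4*m^2 + 35*m + 6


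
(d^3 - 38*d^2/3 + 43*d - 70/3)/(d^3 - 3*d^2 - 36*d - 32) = (-3*d^3 + 38*d^2 - 129*d + 70)/(3*(-d^3 + 3*d^2 + 36*d + 32))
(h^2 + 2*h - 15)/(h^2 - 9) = (h + 5)/(h + 3)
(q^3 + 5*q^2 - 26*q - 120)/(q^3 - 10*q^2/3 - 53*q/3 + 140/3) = 3*(q + 6)/(3*q - 7)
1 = 1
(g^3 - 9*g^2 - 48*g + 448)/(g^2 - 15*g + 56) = (g^2 - g - 56)/(g - 7)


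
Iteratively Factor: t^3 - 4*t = (t - 2)*(t^2 + 2*t) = t*(t - 2)*(t + 2)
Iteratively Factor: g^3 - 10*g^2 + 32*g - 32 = (g - 4)*(g^2 - 6*g + 8) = (g - 4)*(g - 2)*(g - 4)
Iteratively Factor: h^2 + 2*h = (h)*(h + 2)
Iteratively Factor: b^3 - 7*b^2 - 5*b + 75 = (b - 5)*(b^2 - 2*b - 15) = (b - 5)*(b + 3)*(b - 5)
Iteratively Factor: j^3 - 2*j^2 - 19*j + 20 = (j - 5)*(j^2 + 3*j - 4) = (j - 5)*(j + 4)*(j - 1)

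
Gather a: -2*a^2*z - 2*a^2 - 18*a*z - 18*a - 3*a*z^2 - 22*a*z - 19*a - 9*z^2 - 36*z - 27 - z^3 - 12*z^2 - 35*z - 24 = a^2*(-2*z - 2) + a*(-3*z^2 - 40*z - 37) - z^3 - 21*z^2 - 71*z - 51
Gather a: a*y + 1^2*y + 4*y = a*y + 5*y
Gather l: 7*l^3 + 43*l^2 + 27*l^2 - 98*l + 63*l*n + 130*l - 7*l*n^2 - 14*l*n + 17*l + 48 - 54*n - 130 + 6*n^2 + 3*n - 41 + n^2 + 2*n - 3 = 7*l^3 + 70*l^2 + l*(-7*n^2 + 49*n + 49) + 7*n^2 - 49*n - 126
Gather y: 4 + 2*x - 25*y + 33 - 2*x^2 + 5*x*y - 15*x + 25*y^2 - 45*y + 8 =-2*x^2 - 13*x + 25*y^2 + y*(5*x - 70) + 45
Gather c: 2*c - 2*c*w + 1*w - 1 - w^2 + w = c*(2 - 2*w) - w^2 + 2*w - 1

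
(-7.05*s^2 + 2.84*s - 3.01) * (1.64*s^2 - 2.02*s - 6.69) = -11.562*s^4 + 18.8986*s^3 + 36.4913*s^2 - 12.9194*s + 20.1369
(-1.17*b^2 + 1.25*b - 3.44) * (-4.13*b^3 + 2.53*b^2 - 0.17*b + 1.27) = 4.8321*b^5 - 8.1226*b^4 + 17.5686*b^3 - 10.4016*b^2 + 2.1723*b - 4.3688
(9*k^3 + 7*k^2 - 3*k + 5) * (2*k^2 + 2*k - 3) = 18*k^5 + 32*k^4 - 19*k^3 - 17*k^2 + 19*k - 15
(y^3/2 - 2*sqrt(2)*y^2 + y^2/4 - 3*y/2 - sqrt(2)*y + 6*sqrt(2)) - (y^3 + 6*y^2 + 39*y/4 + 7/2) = -y^3/2 - 23*y^2/4 - 2*sqrt(2)*y^2 - 45*y/4 - sqrt(2)*y - 7/2 + 6*sqrt(2)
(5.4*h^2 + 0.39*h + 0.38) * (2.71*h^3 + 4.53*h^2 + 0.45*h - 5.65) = 14.634*h^5 + 25.5189*h^4 + 5.2265*h^3 - 28.6131*h^2 - 2.0325*h - 2.147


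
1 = 1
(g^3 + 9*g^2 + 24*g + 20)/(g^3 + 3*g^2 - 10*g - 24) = (g^2 + 7*g + 10)/(g^2 + g - 12)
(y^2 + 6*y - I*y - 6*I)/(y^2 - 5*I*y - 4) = (y + 6)/(y - 4*I)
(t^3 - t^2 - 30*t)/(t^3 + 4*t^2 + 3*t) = (t^2 - t - 30)/(t^2 + 4*t + 3)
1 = 1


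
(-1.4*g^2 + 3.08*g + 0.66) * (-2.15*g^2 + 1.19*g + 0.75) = 3.01*g^4 - 8.288*g^3 + 1.1962*g^2 + 3.0954*g + 0.495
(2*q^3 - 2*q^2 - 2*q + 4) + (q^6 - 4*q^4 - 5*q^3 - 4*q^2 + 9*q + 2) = q^6 - 4*q^4 - 3*q^3 - 6*q^2 + 7*q + 6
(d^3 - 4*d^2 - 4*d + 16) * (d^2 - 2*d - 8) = d^5 - 6*d^4 - 4*d^3 + 56*d^2 - 128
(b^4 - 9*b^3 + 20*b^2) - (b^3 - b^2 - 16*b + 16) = b^4 - 10*b^3 + 21*b^2 + 16*b - 16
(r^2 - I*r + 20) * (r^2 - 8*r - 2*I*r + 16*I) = r^4 - 8*r^3 - 3*I*r^3 + 18*r^2 + 24*I*r^2 - 144*r - 40*I*r + 320*I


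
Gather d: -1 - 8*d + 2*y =-8*d + 2*y - 1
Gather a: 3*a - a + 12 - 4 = 2*a + 8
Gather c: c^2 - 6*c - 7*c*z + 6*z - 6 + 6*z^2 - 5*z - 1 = c^2 + c*(-7*z - 6) + 6*z^2 + z - 7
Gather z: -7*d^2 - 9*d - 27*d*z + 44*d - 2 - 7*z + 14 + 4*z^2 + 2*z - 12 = -7*d^2 + 35*d + 4*z^2 + z*(-27*d - 5)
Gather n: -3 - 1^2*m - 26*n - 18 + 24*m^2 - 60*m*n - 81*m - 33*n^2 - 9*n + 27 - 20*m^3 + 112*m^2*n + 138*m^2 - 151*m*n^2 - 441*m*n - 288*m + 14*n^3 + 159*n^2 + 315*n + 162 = -20*m^3 + 162*m^2 - 370*m + 14*n^3 + n^2*(126 - 151*m) + n*(112*m^2 - 501*m + 280) + 168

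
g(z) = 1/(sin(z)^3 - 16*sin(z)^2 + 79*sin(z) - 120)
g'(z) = (-3*sin(z)^2*cos(z) + 32*sin(z)*cos(z) - 79*cos(z))/(sin(z)^3 - 16*sin(z)^2 + 79*sin(z) - 120)^2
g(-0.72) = -0.01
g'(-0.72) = -0.00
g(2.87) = -0.01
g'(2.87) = 0.01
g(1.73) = -0.02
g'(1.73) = 0.00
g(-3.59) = -0.01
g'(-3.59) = 0.01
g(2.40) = -0.01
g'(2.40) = 0.01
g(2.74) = -0.01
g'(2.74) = 0.01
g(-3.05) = -0.01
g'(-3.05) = 0.01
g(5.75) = -0.01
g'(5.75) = -0.00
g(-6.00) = -0.01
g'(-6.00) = -0.00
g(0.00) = -0.00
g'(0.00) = -0.00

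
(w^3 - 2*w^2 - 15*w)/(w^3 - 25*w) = (w + 3)/(w + 5)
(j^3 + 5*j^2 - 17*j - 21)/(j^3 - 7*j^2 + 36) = (j^2 + 8*j + 7)/(j^2 - 4*j - 12)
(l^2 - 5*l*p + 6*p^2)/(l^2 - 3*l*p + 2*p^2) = (-l + 3*p)/(-l + p)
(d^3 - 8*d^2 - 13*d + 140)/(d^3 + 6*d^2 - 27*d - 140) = (d - 7)/(d + 7)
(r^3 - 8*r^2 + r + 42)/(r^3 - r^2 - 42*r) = (r^2 - r - 6)/(r*(r + 6))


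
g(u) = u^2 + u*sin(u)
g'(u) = u*cos(u) + 2*u + sin(u)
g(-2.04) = 5.98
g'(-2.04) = -4.05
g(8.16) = 74.37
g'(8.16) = 14.82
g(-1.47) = 3.62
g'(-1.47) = -4.08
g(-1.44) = 3.50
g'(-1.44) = -4.06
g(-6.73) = 48.20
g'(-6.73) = -19.96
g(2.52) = 7.82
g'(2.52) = 3.57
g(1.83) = 5.12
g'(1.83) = 4.16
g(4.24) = 14.20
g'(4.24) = 5.66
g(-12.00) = 137.56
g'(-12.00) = -33.59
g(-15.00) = 234.75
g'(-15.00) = -19.25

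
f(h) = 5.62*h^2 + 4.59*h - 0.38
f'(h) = 11.24*h + 4.59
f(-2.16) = 15.93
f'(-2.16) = -19.69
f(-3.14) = 40.62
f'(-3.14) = -30.70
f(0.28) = 1.35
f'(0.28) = 7.74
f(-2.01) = 13.10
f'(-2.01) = -18.00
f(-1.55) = 6.01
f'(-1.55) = -12.83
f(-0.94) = 0.27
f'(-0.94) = -5.98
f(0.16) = 0.50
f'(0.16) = 6.39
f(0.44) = 2.73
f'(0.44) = 9.54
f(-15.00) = 1195.27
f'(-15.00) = -164.01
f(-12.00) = 753.82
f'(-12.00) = -130.29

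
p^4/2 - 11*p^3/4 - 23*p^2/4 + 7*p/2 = p*(p/2 + 1)*(p - 7)*(p - 1/2)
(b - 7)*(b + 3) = b^2 - 4*b - 21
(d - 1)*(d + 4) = d^2 + 3*d - 4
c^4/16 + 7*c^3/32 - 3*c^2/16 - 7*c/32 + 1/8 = (c/4 + 1/4)*(c/4 + 1)*(c - 1)*(c - 1/2)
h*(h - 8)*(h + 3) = h^3 - 5*h^2 - 24*h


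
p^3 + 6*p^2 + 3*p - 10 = (p - 1)*(p + 2)*(p + 5)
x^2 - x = x*(x - 1)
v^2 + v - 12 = (v - 3)*(v + 4)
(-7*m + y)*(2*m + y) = -14*m^2 - 5*m*y + y^2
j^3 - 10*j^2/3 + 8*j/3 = j*(j - 2)*(j - 4/3)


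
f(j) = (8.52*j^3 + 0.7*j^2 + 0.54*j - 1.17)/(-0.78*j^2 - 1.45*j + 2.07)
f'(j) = (1.56*j + 1.45)*(8.52*j^3 + 0.7*j^2 + 0.54*j - 1.17)/(-0.78*j^2 - 1.45*j + 2.07)^2 + (25.56*j^2 + 1.4*j + 0.54)/(-0.78*j^2 - 1.45*j + 2.07)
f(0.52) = 0.45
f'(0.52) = 8.32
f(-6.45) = 107.56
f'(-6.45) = -6.11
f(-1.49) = -11.45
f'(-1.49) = 26.10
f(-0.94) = -2.97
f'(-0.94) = 7.97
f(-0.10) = -0.56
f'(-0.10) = -0.03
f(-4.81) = 103.95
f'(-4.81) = 4.90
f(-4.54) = 105.94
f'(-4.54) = 10.19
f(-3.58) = 140.75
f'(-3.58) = 94.61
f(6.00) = -53.81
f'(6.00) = -10.01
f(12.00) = -116.17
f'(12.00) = -10.61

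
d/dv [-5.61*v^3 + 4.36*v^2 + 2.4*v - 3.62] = -16.83*v^2 + 8.72*v + 2.4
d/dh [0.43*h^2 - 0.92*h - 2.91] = 0.86*h - 0.92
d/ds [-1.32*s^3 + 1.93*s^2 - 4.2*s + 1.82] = -3.96*s^2 + 3.86*s - 4.2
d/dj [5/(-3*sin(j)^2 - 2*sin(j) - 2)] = 10*(3*sin(j) + 1)*cos(j)/(3*sin(j)^2 + 2*sin(j) + 2)^2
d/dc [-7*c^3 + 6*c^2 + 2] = 3*c*(4 - 7*c)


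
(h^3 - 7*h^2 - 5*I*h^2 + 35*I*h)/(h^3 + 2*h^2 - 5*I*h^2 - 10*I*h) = (h - 7)/(h + 2)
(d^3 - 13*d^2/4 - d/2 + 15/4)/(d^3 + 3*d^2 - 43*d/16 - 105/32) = 8*(d^2 - 2*d - 3)/(8*d^2 + 34*d + 21)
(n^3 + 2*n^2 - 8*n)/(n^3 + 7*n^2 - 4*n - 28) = n*(n + 4)/(n^2 + 9*n + 14)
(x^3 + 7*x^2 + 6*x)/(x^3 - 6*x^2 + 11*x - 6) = x*(x^2 + 7*x + 6)/(x^3 - 6*x^2 + 11*x - 6)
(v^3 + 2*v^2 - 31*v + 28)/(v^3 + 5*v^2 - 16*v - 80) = (v^2 + 6*v - 7)/(v^2 + 9*v + 20)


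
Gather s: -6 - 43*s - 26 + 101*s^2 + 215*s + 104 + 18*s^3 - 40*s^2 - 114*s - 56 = 18*s^3 + 61*s^2 + 58*s + 16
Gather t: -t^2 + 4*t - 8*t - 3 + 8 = -t^2 - 4*t + 5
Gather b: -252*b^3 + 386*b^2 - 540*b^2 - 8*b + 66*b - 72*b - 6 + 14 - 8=-252*b^3 - 154*b^2 - 14*b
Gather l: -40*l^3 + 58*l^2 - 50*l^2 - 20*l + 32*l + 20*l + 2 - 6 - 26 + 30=-40*l^3 + 8*l^2 + 32*l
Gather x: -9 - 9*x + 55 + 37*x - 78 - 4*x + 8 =24*x - 24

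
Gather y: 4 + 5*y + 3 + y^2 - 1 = y^2 + 5*y + 6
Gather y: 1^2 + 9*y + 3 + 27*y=36*y + 4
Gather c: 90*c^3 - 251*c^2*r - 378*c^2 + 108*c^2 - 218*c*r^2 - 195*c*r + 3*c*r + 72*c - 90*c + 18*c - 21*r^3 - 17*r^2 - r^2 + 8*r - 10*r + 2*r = 90*c^3 + c^2*(-251*r - 270) + c*(-218*r^2 - 192*r) - 21*r^3 - 18*r^2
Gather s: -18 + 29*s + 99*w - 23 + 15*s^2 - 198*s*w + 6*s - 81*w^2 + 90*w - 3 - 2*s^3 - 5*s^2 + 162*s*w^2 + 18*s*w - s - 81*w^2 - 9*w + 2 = -2*s^3 + 10*s^2 + s*(162*w^2 - 180*w + 34) - 162*w^2 + 180*w - 42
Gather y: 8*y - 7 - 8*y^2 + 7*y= -8*y^2 + 15*y - 7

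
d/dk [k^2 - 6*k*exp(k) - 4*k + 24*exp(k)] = -6*k*exp(k) + 2*k + 18*exp(k) - 4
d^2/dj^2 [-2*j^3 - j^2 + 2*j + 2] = -12*j - 2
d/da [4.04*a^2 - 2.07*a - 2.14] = 8.08*a - 2.07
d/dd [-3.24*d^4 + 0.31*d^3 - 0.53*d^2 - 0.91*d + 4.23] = -12.96*d^3 + 0.93*d^2 - 1.06*d - 0.91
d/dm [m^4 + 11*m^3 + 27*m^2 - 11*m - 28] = 4*m^3 + 33*m^2 + 54*m - 11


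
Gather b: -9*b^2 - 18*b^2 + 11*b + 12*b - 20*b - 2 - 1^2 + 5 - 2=-27*b^2 + 3*b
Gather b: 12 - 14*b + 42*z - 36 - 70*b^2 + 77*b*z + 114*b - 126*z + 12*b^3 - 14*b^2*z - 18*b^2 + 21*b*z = 12*b^3 + b^2*(-14*z - 88) + b*(98*z + 100) - 84*z - 24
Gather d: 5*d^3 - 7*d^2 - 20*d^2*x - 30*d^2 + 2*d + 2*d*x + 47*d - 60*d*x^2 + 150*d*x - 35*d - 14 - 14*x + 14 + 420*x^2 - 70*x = 5*d^3 + d^2*(-20*x - 37) + d*(-60*x^2 + 152*x + 14) + 420*x^2 - 84*x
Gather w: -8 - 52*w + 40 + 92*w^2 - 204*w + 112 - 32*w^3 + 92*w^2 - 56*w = -32*w^3 + 184*w^2 - 312*w + 144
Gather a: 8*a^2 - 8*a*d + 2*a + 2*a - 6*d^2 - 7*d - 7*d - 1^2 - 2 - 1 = 8*a^2 + a*(4 - 8*d) - 6*d^2 - 14*d - 4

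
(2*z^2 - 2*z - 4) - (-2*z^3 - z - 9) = 2*z^3 + 2*z^2 - z + 5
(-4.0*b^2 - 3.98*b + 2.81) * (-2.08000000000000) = 8.32*b^2 + 8.2784*b - 5.8448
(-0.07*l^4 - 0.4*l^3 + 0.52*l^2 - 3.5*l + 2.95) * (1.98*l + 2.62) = -0.1386*l^5 - 0.9754*l^4 - 0.0184*l^3 - 5.5676*l^2 - 3.329*l + 7.729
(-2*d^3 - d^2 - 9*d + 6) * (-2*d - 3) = 4*d^4 + 8*d^3 + 21*d^2 + 15*d - 18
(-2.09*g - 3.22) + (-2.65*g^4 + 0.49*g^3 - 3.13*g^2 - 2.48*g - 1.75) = -2.65*g^4 + 0.49*g^3 - 3.13*g^2 - 4.57*g - 4.97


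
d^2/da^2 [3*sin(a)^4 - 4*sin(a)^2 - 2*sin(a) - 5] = -48*sin(a)^4 + 52*sin(a)^2 + 2*sin(a) - 8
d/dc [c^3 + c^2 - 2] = c*(3*c + 2)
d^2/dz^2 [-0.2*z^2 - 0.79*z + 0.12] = -0.400000000000000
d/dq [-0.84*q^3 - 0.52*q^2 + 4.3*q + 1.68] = -2.52*q^2 - 1.04*q + 4.3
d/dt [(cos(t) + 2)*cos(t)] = -2*(cos(t) + 1)*sin(t)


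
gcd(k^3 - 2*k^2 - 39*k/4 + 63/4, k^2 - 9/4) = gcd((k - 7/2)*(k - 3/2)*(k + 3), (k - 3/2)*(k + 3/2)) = k - 3/2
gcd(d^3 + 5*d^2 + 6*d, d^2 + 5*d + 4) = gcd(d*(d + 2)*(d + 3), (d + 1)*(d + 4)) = 1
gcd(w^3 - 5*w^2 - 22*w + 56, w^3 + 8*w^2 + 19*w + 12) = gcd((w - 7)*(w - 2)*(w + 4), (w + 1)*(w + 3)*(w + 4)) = w + 4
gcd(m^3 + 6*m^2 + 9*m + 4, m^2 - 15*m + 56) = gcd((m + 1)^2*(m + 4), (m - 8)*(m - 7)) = 1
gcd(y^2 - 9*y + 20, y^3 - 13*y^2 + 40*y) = y - 5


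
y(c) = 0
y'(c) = 0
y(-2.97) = 0.00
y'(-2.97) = 0.00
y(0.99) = 0.00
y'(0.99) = 0.00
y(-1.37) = 0.00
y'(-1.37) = 0.00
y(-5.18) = 0.00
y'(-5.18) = 0.00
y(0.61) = 0.00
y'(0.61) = 0.00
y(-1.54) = 0.00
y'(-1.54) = 0.00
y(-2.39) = 0.00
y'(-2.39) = 0.00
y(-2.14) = 0.00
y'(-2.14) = 0.00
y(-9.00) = 0.00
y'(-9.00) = 0.00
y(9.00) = 0.00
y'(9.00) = 0.00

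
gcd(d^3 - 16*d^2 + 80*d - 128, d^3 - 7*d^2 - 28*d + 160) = d^2 - 12*d + 32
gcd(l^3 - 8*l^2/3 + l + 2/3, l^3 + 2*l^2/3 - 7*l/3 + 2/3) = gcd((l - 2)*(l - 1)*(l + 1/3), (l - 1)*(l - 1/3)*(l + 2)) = l - 1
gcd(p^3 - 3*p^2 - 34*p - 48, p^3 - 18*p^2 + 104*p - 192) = p - 8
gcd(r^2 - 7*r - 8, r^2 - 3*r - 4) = r + 1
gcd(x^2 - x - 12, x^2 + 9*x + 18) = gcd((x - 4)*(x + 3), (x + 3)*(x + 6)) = x + 3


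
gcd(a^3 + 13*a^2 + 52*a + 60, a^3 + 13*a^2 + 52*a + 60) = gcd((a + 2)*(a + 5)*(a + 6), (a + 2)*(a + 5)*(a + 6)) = a^3 + 13*a^2 + 52*a + 60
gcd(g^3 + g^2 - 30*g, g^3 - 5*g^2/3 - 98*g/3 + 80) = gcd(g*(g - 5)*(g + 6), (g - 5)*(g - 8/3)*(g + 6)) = g^2 + g - 30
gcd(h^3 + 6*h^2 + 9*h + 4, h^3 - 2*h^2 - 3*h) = h + 1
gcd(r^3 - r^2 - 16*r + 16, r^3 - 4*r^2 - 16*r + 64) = r^2 - 16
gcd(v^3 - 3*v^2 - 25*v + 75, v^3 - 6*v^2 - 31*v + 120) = v^2 + 2*v - 15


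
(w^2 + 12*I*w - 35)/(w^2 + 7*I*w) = (w + 5*I)/w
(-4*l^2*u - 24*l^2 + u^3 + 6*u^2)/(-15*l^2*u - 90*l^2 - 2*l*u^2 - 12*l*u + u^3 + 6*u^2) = (-4*l^2 + u^2)/(-15*l^2 - 2*l*u + u^2)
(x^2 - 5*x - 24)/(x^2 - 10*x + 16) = (x + 3)/(x - 2)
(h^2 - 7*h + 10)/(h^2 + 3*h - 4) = (h^2 - 7*h + 10)/(h^2 + 3*h - 4)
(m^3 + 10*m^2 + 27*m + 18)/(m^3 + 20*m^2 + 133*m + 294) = (m^2 + 4*m + 3)/(m^2 + 14*m + 49)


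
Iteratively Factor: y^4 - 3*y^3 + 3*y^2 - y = (y - 1)*(y^3 - 2*y^2 + y) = (y - 1)^2*(y^2 - y) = (y - 1)^3*(y)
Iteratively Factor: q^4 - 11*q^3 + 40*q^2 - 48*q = (q - 4)*(q^3 - 7*q^2 + 12*q) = (q - 4)^2*(q^2 - 3*q) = (q - 4)^2*(q - 3)*(q)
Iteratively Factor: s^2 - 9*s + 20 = (s - 5)*(s - 4)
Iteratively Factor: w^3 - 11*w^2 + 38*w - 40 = (w - 5)*(w^2 - 6*w + 8) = (w - 5)*(w - 4)*(w - 2)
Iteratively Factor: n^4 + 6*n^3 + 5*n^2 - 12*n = (n + 3)*(n^3 + 3*n^2 - 4*n) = (n + 3)*(n + 4)*(n^2 - n) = n*(n + 3)*(n + 4)*(n - 1)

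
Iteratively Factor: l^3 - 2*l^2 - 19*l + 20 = (l + 4)*(l^2 - 6*l + 5) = (l - 5)*(l + 4)*(l - 1)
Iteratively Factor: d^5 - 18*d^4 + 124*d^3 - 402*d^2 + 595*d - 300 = (d - 3)*(d^4 - 15*d^3 + 79*d^2 - 165*d + 100) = (d - 5)*(d - 3)*(d^3 - 10*d^2 + 29*d - 20) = (d - 5)*(d - 3)*(d - 1)*(d^2 - 9*d + 20) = (d - 5)^2*(d - 3)*(d - 1)*(d - 4)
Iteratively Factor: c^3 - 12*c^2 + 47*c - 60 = (c - 4)*(c^2 - 8*c + 15) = (c - 4)*(c - 3)*(c - 5)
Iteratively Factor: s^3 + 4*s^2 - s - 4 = (s + 1)*(s^2 + 3*s - 4) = (s - 1)*(s + 1)*(s + 4)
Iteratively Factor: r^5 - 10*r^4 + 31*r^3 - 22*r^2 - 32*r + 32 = (r - 1)*(r^4 - 9*r^3 + 22*r^2 - 32) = (r - 1)*(r + 1)*(r^3 - 10*r^2 + 32*r - 32) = (r - 4)*(r - 1)*(r + 1)*(r^2 - 6*r + 8) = (r - 4)^2*(r - 1)*(r + 1)*(r - 2)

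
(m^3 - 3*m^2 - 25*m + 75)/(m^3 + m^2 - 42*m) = (m^3 - 3*m^2 - 25*m + 75)/(m*(m^2 + m - 42))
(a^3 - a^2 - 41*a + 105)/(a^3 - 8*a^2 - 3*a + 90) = (a^2 + 4*a - 21)/(a^2 - 3*a - 18)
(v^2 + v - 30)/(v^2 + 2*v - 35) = (v + 6)/(v + 7)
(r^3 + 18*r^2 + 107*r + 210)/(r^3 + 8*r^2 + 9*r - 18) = (r^2 + 12*r + 35)/(r^2 + 2*r - 3)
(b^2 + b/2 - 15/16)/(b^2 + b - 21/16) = (4*b + 5)/(4*b + 7)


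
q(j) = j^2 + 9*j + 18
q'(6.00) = 21.00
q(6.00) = 108.00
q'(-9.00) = -9.00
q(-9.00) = 18.00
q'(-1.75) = 5.50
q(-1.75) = 5.31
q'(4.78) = 18.56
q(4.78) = 83.87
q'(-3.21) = 2.58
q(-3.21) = -0.59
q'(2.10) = 13.20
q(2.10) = 41.31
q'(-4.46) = 0.08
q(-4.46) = -2.25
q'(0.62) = 10.24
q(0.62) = 23.96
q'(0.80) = 10.60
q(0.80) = 25.84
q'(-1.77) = 5.46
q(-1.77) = 5.20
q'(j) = 2*j + 9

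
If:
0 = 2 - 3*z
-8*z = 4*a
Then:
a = -4/3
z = 2/3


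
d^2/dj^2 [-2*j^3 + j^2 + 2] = 2 - 12*j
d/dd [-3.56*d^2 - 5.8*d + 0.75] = -7.12*d - 5.8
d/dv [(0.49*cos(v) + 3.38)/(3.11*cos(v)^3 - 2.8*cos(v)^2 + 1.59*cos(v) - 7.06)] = (3.0478*cos(v)^3 + 30.1634*cos(v)^2 - 18.928*cos(v) + 8.8336)*sin(v)/(9.6721*cos(v)^6 - 17.416*cos(v)^5 + 17.7298*cos(v)^4 - 52.8172*cos(v)^3 + 42.0641*cos(v)^2 - 22.4508*cos(v) + 49.8436)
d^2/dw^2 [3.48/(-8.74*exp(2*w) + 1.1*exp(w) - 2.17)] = (-3.48*(17.48*exp(w) - 1.1)*(34.96*exp(w) - 2.2)*exp(w) + (121.6608*exp(w) - 3.828)*(8.74*exp(2*w) - 1.1*exp(w) + 2.17))*exp(w)/(8.74*exp(2*w) - 1.1*exp(w) + 2.17)^3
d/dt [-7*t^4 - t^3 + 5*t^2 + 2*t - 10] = -28*t^3 - 3*t^2 + 10*t + 2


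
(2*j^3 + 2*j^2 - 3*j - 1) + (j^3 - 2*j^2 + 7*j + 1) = 3*j^3 + 4*j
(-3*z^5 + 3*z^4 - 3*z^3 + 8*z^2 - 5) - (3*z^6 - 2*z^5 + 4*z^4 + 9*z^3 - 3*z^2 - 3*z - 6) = -3*z^6 - z^5 - z^4 - 12*z^3 + 11*z^2 + 3*z + 1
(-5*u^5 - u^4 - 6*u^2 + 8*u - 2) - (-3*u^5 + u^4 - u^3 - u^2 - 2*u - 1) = -2*u^5 - 2*u^4 + u^3 - 5*u^2 + 10*u - 1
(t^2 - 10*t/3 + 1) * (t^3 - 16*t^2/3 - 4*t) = t^5 - 26*t^4/3 + 133*t^3/9 + 8*t^2 - 4*t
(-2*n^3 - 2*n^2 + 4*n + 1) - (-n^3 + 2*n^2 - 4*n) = -n^3 - 4*n^2 + 8*n + 1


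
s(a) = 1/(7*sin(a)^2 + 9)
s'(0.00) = 0.00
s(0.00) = 0.11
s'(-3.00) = -0.02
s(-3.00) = 0.11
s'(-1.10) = 0.03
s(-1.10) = 0.07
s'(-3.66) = 0.05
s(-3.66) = 0.09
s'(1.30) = -0.02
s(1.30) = 0.06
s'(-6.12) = -0.03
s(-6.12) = 0.11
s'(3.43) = -0.04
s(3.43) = 0.10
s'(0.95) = -0.04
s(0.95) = 0.07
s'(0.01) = -0.00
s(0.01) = 0.11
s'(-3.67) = 0.05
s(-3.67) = 0.09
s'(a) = -14*sin(a)*cos(a)/(7*sin(a)^2 + 9)^2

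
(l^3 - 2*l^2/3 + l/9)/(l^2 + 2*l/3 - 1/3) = l*(3*l - 1)/(3*(l + 1))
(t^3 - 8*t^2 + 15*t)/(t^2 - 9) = t*(t - 5)/(t + 3)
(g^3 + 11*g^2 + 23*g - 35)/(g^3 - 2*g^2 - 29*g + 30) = (g + 7)/(g - 6)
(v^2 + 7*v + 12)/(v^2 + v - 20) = (v^2 + 7*v + 12)/(v^2 + v - 20)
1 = 1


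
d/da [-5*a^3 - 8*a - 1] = -15*a^2 - 8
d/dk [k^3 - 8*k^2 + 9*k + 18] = 3*k^2 - 16*k + 9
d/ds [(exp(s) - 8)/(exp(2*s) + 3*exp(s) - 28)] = (-(exp(s) - 8)*(2*exp(s) + 3) + exp(2*s) + 3*exp(s) - 28)*exp(s)/(exp(2*s) + 3*exp(s) - 28)^2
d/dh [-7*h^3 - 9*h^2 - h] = -21*h^2 - 18*h - 1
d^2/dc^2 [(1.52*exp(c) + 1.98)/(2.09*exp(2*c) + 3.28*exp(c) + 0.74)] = (6.639512*exp(4*c) + 24.175448*exp(3*c) + 26.614896*exp(2*c) + 5.36321599999999*exp(c) - 3.973504)*exp(c)/(9.129329*exp(6*c) + 42.982104*exp(5*c) + 77.15235*exp(4*c) + 65.72464*exp(3*c) + 27.3171*exp(2*c) + 5.388384*exp(c) + 0.405224)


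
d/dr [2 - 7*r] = -7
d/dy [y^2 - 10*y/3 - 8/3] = 2*y - 10/3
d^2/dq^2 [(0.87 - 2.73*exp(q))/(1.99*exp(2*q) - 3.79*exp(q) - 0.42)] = (-10.811073*exp(4*q) - 6.80878499999997*exp(3*q) - 33.375285*exp(2*q) + 19.750965*exp(q) - 1.866438)*exp(q)/(7.880599*exp(6*q) - 45.026337*exp(5*q) + 80.763951*exp(4*q) - 35.433847*exp(3*q) - 17.045658*exp(2*q) - 2.005668*exp(q) - 0.074088)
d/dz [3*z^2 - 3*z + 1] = 6*z - 3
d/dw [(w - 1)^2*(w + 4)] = (w - 1)*(3*w + 7)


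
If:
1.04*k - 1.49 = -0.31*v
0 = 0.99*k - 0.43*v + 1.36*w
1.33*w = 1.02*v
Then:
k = 2.76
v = -4.46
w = -3.42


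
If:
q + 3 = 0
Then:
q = -3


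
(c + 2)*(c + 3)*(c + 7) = c^3 + 12*c^2 + 41*c + 42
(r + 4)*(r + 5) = r^2 + 9*r + 20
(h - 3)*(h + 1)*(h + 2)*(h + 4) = h^4 + 4*h^3 - 7*h^2 - 34*h - 24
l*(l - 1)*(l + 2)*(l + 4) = l^4 + 5*l^3 + 2*l^2 - 8*l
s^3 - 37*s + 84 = (s - 4)*(s - 3)*(s + 7)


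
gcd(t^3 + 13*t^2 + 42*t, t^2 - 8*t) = t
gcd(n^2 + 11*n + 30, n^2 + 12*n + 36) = n + 6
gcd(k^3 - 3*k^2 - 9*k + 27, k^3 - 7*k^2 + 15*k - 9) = k^2 - 6*k + 9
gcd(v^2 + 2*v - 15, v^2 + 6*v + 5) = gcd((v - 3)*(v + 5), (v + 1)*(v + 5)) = v + 5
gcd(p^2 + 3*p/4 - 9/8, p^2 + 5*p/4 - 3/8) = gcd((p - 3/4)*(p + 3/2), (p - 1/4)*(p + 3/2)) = p + 3/2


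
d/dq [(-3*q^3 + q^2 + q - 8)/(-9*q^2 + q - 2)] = (27*q^4 - 6*q^3 + 28*q^2 - 148*q + 6)/(81*q^4 - 18*q^3 + 37*q^2 - 4*q + 4)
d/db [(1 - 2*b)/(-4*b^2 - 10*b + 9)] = 8*(-b^2 + b - 1)/(16*b^4 + 80*b^3 + 28*b^2 - 180*b + 81)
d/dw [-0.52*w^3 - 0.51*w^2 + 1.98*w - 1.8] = -1.56*w^2 - 1.02*w + 1.98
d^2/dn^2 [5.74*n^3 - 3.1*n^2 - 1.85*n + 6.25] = 34.44*n - 6.2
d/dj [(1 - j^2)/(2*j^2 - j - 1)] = 1/(4*j^2 + 4*j + 1)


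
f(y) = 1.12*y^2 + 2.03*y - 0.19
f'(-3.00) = -4.69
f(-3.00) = 3.80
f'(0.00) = 2.03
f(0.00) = -0.19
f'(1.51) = 5.41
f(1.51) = 5.43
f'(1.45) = 5.28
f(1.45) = 5.11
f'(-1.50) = -1.33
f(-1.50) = -0.71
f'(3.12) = 9.02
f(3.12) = 17.05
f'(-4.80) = -8.72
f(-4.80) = 15.87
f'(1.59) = 5.59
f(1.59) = 5.87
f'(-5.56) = -10.42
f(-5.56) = 23.15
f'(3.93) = 10.83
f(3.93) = 25.09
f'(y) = 2.24*y + 2.03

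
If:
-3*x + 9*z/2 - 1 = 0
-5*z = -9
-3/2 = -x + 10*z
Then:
No Solution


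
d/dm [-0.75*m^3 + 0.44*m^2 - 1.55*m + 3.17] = -2.25*m^2 + 0.88*m - 1.55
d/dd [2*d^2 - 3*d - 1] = 4*d - 3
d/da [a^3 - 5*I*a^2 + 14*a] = 3*a^2 - 10*I*a + 14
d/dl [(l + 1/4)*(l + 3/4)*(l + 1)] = 3*l^2 + 4*l + 19/16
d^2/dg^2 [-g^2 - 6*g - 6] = -2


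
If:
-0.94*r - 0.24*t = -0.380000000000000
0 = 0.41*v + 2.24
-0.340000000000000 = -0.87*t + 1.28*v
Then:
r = 2.36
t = -7.65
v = -5.46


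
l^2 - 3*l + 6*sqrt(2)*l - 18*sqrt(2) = (l - 3)*(l + 6*sqrt(2))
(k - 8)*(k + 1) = k^2 - 7*k - 8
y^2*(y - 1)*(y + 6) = y^4 + 5*y^3 - 6*y^2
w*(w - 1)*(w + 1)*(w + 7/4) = w^4 + 7*w^3/4 - w^2 - 7*w/4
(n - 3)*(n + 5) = n^2 + 2*n - 15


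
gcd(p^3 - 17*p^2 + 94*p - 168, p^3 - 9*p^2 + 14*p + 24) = p^2 - 10*p + 24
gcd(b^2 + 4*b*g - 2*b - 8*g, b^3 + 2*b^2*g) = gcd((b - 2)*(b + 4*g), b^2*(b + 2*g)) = 1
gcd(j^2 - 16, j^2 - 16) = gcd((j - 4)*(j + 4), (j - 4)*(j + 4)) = j^2 - 16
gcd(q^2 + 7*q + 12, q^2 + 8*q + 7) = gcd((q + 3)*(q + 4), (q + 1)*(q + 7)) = 1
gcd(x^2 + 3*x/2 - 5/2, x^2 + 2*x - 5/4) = x + 5/2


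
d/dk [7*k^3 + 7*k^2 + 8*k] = 21*k^2 + 14*k + 8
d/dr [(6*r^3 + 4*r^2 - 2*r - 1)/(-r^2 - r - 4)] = (-6*r^4 - 12*r^3 - 78*r^2 - 34*r + 7)/(r^4 + 2*r^3 + 9*r^2 + 8*r + 16)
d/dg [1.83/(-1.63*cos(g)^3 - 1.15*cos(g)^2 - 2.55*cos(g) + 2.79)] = (8.9487*sin(g)^2 - 4.209*cos(g) - 13.6152)*sin(g)/(1.63*cos(g)^3 + 1.15*cos(g)^2 + 2.55*cos(g) - 2.79)^2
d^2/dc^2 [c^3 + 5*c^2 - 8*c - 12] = 6*c + 10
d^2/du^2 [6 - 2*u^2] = -4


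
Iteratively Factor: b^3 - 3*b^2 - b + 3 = (b - 1)*(b^2 - 2*b - 3) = (b - 1)*(b + 1)*(b - 3)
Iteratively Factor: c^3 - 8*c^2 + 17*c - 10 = (c - 2)*(c^2 - 6*c + 5) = (c - 5)*(c - 2)*(c - 1)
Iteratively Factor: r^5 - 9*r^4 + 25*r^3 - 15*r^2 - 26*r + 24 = (r - 3)*(r^4 - 6*r^3 + 7*r^2 + 6*r - 8) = (r - 3)*(r - 1)*(r^3 - 5*r^2 + 2*r + 8) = (r - 4)*(r - 3)*(r - 1)*(r^2 - r - 2) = (r - 4)*(r - 3)*(r - 1)*(r + 1)*(r - 2)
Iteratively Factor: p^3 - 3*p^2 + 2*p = (p - 2)*(p^2 - p) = p*(p - 2)*(p - 1)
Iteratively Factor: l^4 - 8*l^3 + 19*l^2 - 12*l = (l)*(l^3 - 8*l^2 + 19*l - 12) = l*(l - 1)*(l^2 - 7*l + 12) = l*(l - 4)*(l - 1)*(l - 3)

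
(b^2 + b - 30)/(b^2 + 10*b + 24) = (b - 5)/(b + 4)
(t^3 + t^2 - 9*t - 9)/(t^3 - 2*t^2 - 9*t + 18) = (t + 1)/(t - 2)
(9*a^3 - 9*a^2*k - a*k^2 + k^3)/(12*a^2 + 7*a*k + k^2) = (3*a^2 - 4*a*k + k^2)/(4*a + k)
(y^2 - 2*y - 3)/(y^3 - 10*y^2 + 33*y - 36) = (y + 1)/(y^2 - 7*y + 12)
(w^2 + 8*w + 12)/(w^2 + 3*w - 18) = (w + 2)/(w - 3)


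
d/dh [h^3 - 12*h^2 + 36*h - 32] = 3*h^2 - 24*h + 36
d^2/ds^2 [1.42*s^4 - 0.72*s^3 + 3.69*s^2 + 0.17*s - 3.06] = 17.04*s^2 - 4.32*s + 7.38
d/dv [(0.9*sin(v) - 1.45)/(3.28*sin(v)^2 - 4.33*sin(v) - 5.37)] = (-2.952*sin(v)^2 + 9.512*sin(v) - 11.1115)*cos(v)/(10.7584*sin(v)^4 - 28.4048*sin(v)^3 - 16.4783*sin(v)^2 + 46.5042*sin(v) + 28.8369)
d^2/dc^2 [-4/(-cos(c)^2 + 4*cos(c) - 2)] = 4*(4*sin(c)^4 - 10*sin(c)^2 + 23*cos(c) - 3*cos(3*c) - 22)/(sin(c)^2 + 4*cos(c) - 3)^3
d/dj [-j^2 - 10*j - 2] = -2*j - 10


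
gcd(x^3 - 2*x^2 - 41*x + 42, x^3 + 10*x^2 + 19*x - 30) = x^2 + 5*x - 6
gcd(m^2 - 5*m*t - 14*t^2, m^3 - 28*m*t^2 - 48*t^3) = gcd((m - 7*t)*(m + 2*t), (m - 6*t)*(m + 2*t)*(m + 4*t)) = m + 2*t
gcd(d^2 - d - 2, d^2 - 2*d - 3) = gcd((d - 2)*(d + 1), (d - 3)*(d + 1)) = d + 1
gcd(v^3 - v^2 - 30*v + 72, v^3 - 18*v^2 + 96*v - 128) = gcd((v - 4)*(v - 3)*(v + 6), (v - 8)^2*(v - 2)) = 1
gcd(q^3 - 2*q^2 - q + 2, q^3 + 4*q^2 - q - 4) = q^2 - 1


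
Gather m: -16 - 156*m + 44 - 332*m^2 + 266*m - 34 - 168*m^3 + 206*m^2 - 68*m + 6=-168*m^3 - 126*m^2 + 42*m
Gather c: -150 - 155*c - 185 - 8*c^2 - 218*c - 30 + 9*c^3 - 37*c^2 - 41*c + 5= 9*c^3 - 45*c^2 - 414*c - 360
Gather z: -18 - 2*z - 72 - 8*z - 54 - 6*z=-16*z - 144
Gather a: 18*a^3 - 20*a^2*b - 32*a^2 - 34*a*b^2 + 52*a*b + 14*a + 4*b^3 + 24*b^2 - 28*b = 18*a^3 + a^2*(-20*b - 32) + a*(-34*b^2 + 52*b + 14) + 4*b^3 + 24*b^2 - 28*b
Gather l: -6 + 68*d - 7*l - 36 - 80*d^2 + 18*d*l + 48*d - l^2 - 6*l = -80*d^2 + 116*d - l^2 + l*(18*d - 13) - 42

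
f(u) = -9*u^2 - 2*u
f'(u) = -18*u - 2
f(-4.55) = -177.22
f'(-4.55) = 79.90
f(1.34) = -18.84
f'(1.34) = -26.12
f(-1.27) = -11.98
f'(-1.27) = 20.86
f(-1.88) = -28.05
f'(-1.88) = 31.84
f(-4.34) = -160.84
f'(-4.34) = 76.12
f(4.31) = -175.80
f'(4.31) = -79.58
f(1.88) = -35.57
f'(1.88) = -35.84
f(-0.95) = -6.22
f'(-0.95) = 15.10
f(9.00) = -747.00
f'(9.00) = -164.00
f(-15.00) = -1995.00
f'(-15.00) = 268.00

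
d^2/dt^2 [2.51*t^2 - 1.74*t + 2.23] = 5.02000000000000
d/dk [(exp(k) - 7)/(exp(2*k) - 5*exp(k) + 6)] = (-(exp(k) - 7)*(2*exp(k) - 5) + exp(2*k) - 5*exp(k) + 6)*exp(k)/(exp(2*k) - 5*exp(k) + 6)^2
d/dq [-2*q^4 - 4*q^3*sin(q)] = -4*q^2*(q*cos(q) + 2*q + 3*sin(q))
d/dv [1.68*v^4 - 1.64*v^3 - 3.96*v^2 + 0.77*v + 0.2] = 6.72*v^3 - 4.92*v^2 - 7.92*v + 0.77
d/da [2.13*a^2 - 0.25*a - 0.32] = 4.26*a - 0.25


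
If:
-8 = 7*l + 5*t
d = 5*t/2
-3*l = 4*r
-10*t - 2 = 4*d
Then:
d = -1/4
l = -15/14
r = 45/56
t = -1/10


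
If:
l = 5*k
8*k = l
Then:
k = 0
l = 0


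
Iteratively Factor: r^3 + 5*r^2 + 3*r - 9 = (r - 1)*(r^2 + 6*r + 9) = (r - 1)*(r + 3)*(r + 3)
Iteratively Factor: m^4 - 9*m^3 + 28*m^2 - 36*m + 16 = (m - 2)*(m^3 - 7*m^2 + 14*m - 8) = (m - 2)^2*(m^2 - 5*m + 4) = (m - 4)*(m - 2)^2*(m - 1)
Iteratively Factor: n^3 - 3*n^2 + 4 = (n - 2)*(n^2 - n - 2) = (n - 2)^2*(n + 1)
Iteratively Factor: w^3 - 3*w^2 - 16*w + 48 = (w - 4)*(w^2 + w - 12) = (w - 4)*(w - 3)*(w + 4)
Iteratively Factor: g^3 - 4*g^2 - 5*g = (g + 1)*(g^2 - 5*g) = g*(g + 1)*(g - 5)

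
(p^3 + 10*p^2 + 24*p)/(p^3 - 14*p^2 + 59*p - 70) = p*(p^2 + 10*p + 24)/(p^3 - 14*p^2 + 59*p - 70)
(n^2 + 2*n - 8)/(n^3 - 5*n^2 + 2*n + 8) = (n + 4)/(n^2 - 3*n - 4)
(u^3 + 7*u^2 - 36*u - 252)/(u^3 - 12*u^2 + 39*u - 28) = (u^3 + 7*u^2 - 36*u - 252)/(u^3 - 12*u^2 + 39*u - 28)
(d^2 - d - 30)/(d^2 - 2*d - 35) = (d - 6)/(d - 7)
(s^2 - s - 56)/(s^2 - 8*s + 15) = (s^2 - s - 56)/(s^2 - 8*s + 15)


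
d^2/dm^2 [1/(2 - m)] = -2/(m - 2)^3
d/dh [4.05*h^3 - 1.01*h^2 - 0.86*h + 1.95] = 12.15*h^2 - 2.02*h - 0.86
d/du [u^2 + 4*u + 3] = 2*u + 4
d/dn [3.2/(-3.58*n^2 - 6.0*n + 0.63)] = (22.912*n + 19.2)/(3.58*n^2 + 6.0*n - 0.63)^2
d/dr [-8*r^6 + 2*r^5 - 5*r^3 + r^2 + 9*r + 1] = -48*r^5 + 10*r^4 - 15*r^2 + 2*r + 9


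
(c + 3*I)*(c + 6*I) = c^2 + 9*I*c - 18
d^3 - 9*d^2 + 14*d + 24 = (d - 6)*(d - 4)*(d + 1)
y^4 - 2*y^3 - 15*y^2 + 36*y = y*(y - 3)^2*(y + 4)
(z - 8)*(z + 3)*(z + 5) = z^3 - 49*z - 120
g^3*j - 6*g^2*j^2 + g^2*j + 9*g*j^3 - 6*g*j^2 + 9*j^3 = (g - 3*j)^2*(g*j + j)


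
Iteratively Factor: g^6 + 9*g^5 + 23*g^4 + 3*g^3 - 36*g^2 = (g + 3)*(g^5 + 6*g^4 + 5*g^3 - 12*g^2) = (g + 3)^2*(g^4 + 3*g^3 - 4*g^2) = g*(g + 3)^2*(g^3 + 3*g^2 - 4*g) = g*(g + 3)^2*(g + 4)*(g^2 - g) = g^2*(g + 3)^2*(g + 4)*(g - 1)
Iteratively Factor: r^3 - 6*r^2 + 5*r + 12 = (r - 4)*(r^2 - 2*r - 3) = (r - 4)*(r + 1)*(r - 3)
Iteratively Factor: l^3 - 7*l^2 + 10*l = (l)*(l^2 - 7*l + 10) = l*(l - 5)*(l - 2)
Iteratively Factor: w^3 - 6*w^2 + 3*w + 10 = (w - 2)*(w^2 - 4*w - 5) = (w - 2)*(w + 1)*(w - 5)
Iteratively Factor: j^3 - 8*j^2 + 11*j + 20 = (j - 5)*(j^2 - 3*j - 4) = (j - 5)*(j + 1)*(j - 4)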